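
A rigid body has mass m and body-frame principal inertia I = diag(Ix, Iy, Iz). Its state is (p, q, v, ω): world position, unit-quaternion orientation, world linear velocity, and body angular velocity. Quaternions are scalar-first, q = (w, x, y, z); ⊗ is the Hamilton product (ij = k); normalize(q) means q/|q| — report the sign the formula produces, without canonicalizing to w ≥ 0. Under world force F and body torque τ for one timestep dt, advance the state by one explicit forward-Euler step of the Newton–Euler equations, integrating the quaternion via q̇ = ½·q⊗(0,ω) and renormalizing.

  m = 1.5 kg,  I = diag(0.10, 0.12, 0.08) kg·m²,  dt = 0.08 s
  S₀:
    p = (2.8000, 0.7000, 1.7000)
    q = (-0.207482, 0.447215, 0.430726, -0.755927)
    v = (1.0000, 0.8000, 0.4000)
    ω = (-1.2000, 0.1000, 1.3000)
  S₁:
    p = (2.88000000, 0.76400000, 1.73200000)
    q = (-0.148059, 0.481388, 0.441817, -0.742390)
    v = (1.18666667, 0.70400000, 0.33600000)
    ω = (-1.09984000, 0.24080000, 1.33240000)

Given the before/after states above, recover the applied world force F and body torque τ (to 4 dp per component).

Δω = ω₁−ω₀ = (0.10016000, 0.14080000, 0.03240000)
ω₀×(Iω₀) = (-0.0052, -0.0312, -0.0024)
applied torque τ = (0.1200, 0.1800, 0.0300)
velocity change Δv = (0.18666667, -0.09600000, -0.06400000)
m·(v₁−v₀)/dt = (3.5000, -1.8000, -1.2000)

F = (3.5000, -1.8000, -1.2000)
τ = (0.1200, 0.1800, 0.0300)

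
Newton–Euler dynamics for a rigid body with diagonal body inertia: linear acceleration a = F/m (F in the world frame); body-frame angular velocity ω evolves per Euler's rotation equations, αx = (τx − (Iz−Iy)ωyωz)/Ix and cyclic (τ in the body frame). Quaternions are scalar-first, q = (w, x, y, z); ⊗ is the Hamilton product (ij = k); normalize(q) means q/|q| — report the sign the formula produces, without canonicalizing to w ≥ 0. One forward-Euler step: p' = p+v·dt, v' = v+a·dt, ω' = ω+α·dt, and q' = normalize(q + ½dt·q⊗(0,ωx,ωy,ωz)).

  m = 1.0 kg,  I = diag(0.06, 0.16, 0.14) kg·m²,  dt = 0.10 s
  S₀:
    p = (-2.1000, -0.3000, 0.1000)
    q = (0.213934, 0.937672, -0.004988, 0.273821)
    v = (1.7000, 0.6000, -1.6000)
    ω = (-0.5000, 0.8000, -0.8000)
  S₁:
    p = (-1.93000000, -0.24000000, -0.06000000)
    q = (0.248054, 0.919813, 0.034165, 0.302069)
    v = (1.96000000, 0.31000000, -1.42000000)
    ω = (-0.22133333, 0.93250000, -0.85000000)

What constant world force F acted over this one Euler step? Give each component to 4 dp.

F = (2.6000, -2.9000, 1.8000)

Δv = v₁−v₀ = (0.26000000, -0.29000000, 0.18000000)
F = m·Δv/dt = (2.6000, -2.9000, 1.8000)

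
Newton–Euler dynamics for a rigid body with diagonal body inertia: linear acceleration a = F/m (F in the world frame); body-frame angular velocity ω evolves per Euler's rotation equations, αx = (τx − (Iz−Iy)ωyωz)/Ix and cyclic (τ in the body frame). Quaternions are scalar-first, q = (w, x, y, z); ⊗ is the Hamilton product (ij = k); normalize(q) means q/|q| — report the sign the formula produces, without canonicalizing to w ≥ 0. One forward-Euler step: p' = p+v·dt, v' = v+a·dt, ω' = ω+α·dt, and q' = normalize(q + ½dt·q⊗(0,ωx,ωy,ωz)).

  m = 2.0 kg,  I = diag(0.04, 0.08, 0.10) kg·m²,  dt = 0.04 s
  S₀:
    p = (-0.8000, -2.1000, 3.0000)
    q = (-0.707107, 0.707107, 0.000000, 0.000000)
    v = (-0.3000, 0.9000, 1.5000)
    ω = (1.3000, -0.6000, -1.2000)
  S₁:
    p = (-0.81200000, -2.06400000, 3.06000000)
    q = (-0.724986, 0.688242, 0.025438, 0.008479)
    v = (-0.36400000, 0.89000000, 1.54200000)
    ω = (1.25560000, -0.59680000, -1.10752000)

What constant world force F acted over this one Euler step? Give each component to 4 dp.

Δv = v₁−v₀ = (-0.06400000, -0.01000000, 0.04200000)
F = m·Δv/dt = (-3.2000, -0.5000, 2.1000)

F = (-3.2000, -0.5000, 2.1000)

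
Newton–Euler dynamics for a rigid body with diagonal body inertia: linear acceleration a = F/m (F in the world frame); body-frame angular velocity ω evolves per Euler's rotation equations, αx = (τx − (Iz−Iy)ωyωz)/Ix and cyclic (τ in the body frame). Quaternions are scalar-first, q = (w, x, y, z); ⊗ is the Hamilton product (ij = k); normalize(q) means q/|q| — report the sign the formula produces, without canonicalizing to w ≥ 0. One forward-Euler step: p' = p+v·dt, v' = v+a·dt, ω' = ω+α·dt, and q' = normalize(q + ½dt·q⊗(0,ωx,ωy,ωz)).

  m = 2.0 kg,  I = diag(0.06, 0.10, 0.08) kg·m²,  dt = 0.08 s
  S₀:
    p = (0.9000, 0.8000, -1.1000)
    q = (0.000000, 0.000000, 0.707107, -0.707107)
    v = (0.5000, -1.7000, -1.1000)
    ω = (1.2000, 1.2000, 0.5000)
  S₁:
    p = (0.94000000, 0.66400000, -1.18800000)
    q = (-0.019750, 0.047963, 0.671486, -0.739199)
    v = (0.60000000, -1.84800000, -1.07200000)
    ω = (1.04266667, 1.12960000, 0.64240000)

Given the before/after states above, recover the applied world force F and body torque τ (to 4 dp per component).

ω₁ − ω₀ = (-0.15733333, -0.07040000, 0.14240000)
I·α + gyro = (-0.1300, -0.1000, 0.2000)
Δv = v₁−v₀ = (0.10000000, -0.14800000, 0.02800000)
applied force F = (2.5000, -3.7000, 0.7000)

F = (2.5000, -3.7000, 0.7000)
τ = (-0.1300, -0.1000, 0.2000)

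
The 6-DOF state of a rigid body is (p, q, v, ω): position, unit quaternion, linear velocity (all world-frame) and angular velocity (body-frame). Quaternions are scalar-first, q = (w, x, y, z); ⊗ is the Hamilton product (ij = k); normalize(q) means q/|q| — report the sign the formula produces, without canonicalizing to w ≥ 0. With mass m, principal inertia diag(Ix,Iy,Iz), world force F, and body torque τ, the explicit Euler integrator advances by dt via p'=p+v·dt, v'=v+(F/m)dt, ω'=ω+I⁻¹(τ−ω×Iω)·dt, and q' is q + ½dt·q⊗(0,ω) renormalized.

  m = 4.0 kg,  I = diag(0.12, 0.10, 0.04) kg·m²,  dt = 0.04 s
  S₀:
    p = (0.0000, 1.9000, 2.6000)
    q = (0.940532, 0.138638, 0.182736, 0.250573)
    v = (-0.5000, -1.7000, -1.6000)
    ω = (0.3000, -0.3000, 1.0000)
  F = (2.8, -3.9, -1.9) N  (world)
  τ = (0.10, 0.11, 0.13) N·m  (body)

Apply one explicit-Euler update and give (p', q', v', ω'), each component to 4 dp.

p' = (-0.0200, 1.8320, 2.5360)
q' = (0.9356, 0.1494, 0.1758, 0.2674)
v' = (-0.4720, -1.7390, -1.6190)
ω' = (0.3273, -0.2656, 1.1282)

angular accel α = (0.6833, 0.8600, 3.2050)
new body rate ω' = (0.3273, -0.2656, 1.1282)
2q̇ = q⊗(0,ω) = (-0.2373436, 0.5400675, -0.3456257, 0.8441198)
updated quaternion q' = (0.9356, 0.1494, 0.1758, 0.2674)
linear accel F/m = (0.7000, -0.9750, -0.4750)
p + v·dt = (-0.0200, 1.8320, 2.5360)
v + (F/m)dt = (-0.4720, -1.7390, -1.6190)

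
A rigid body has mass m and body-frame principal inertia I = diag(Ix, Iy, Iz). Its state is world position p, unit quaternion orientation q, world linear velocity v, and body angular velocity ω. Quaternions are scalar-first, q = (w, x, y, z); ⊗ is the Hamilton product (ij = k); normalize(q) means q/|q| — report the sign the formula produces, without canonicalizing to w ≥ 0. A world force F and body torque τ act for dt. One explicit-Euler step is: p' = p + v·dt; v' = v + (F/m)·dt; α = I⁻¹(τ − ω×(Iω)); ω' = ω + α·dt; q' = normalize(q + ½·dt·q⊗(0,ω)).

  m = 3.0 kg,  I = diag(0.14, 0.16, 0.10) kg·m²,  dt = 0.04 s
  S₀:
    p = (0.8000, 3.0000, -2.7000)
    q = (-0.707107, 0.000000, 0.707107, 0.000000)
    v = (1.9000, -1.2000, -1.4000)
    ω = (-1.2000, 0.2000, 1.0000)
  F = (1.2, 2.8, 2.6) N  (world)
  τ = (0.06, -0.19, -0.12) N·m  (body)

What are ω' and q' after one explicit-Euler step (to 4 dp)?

gyro term ω×Iω = (-0.0120, -0.0480, -0.0048)
α = I⁻¹(τ − ω×Iω) = (0.5143, -0.8875, -1.1520)
ω' = ω + α·dt = (-1.1794, 0.1645, 0.9539)
2q̇ = q⊗(0,ω) = (-0.1414214, 1.5556354, -0.1414214, 0.1414214)
q' = normalize(q + ½dt·q⊗(0,ω)) = (-0.7096, 0.0311, 0.7039, 0.0028)

ω' = (-1.1794, 0.1645, 0.9539)
q' = (-0.7096, 0.0311, 0.7039, 0.0028)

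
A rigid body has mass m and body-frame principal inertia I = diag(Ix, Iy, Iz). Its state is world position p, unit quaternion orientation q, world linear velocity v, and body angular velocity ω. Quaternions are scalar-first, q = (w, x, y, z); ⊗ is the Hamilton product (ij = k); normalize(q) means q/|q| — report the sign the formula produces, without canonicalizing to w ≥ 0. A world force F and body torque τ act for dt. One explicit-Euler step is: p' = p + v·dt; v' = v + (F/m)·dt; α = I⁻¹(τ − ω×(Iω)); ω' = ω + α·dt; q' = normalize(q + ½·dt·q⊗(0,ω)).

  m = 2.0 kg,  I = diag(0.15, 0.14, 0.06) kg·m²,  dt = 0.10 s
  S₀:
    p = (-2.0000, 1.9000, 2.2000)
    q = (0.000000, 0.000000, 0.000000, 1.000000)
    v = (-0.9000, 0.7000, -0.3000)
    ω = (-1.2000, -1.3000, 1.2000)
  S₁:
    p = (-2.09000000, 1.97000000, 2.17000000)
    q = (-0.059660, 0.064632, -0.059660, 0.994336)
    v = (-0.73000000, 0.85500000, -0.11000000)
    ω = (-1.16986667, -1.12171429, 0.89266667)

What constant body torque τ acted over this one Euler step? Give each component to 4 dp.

τ = (0.1700, 0.1200, -0.2000)

rate change Δω = (0.03013333, 0.17828571, -0.30733333)
ω₀×(Iω₀) = (0.1248, -0.1296, -0.0156)
τ = I·(Δω/dt) + ω₀×(Iω₀) = (0.1700, 0.1200, -0.2000)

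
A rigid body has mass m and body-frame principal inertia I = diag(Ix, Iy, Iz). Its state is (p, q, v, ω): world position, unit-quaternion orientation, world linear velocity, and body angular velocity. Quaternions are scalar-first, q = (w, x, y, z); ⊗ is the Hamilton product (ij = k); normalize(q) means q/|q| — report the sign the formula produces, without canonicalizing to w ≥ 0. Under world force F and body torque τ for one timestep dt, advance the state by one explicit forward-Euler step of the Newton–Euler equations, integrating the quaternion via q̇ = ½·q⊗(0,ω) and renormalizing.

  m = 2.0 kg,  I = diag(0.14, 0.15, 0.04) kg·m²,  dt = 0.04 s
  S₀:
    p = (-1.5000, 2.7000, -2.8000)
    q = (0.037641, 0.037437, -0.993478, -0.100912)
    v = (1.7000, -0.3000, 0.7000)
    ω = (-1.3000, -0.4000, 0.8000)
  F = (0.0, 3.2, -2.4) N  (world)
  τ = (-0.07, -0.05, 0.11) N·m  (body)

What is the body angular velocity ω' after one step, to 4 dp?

ω' = (-1.3301, -0.3856, 0.9048)

ω×(Iω) gyroscopic = (0.0352, -0.1040, 0.0052)
α = I⁻¹(τ − ω×Iω) = (-0.7514, 0.3600, 2.6200)
new body rate ω' = (-1.3301, -0.3856, 0.9048)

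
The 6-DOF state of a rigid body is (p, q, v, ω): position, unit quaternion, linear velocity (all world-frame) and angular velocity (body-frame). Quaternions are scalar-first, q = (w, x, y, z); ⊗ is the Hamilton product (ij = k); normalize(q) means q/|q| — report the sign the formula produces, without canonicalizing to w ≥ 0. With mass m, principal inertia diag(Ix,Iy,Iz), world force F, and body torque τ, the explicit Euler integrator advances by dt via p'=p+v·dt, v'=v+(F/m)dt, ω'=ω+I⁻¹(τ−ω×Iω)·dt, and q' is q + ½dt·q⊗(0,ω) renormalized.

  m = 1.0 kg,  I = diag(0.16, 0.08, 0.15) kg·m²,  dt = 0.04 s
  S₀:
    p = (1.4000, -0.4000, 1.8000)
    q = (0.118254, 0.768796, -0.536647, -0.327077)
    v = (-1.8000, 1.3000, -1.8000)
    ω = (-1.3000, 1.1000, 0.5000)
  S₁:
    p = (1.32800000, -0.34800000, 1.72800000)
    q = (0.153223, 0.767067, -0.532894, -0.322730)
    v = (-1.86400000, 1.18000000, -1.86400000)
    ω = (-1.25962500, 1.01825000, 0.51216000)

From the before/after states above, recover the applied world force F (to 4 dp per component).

Δv = v₁−v₀ = (-0.06400000, -0.12000000, -0.06400000)
F = m·Δv/dt = (-1.6000, -3.0000, -1.6000)

F = (-1.6000, -3.0000, -1.6000)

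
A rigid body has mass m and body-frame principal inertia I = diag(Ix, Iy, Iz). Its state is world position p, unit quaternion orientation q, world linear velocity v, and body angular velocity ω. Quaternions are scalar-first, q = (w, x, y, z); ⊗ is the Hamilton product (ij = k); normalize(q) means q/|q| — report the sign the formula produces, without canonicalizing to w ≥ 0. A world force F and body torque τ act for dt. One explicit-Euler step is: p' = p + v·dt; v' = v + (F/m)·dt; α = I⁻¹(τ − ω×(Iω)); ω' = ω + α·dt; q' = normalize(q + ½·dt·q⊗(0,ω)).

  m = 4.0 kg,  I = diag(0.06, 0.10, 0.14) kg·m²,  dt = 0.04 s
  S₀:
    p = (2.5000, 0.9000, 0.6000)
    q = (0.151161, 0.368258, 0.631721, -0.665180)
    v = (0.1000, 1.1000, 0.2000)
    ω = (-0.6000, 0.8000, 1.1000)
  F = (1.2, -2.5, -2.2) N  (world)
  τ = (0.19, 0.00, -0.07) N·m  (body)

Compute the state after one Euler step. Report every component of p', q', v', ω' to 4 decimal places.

p' = (2.5040, 0.9440, 0.6080)
q' = (0.1600, 0.3908, 0.6337, -0.6481)
v' = (0.1120, 1.0750, 0.1780)
ω' = (-0.4968, 0.7789, 1.0855)

p + v·dt = (2.5040, 0.9440, 0.6080)
v' = v + a·dt = (0.1120, 1.0750, 0.1780)
(τ − ω×Iω)/I = (2.5800, -0.5280, -0.3629)
ω' = ω + α·dt = (-0.4968, 0.7789, 1.0855)
Hamilton product q⊗(0,ω) = (0.4472760, 1.1363405, 0.1149530, 0.8399161)
q + ½dt·q⊗(0,ω), renormalized = (0.1600, 0.3908, 0.6337, -0.6481)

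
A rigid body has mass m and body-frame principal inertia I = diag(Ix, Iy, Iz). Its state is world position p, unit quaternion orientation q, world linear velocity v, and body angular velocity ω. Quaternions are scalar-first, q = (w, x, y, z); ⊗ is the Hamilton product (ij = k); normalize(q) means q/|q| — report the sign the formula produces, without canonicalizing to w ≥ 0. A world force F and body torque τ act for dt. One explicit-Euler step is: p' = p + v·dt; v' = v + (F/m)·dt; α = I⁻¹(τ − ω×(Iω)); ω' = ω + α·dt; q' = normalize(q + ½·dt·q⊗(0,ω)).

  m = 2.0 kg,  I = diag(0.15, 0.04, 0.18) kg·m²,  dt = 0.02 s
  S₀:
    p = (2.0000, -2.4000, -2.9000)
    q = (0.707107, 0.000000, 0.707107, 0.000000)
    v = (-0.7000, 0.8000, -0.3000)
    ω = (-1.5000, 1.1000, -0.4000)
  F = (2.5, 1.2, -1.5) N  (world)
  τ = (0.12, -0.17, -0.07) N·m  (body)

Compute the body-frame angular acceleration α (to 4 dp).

ω×(Iω) gyroscopic = (-0.0616, -0.0180, 0.1815)
(τ − ω×Iω)/I = (1.2107, -3.8000, -1.3972)

α = (1.2107, -3.8000, -1.3972)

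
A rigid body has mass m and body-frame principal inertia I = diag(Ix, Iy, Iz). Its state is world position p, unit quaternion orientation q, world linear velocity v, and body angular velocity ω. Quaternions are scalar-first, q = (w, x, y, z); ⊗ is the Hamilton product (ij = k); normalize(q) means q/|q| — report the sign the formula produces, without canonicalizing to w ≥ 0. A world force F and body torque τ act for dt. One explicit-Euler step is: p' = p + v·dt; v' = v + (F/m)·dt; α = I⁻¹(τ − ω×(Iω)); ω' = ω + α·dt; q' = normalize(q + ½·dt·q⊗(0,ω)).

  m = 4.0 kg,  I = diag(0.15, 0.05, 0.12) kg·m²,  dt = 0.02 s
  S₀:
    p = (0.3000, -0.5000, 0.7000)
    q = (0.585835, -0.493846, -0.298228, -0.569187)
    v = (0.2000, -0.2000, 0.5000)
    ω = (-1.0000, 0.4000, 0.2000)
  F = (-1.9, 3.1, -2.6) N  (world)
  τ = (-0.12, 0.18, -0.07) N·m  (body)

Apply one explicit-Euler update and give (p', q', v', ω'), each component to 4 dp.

linear accel F/m = (-0.4750, 0.7750, -0.6500)
p' = p + v·dt = (0.3040, -0.5040, 0.7100)
v + (F/m)dt = (0.1905, -0.1845, 0.4870)
angular accel α = (-0.8373, 3.7200, -0.9167)
ω' = ω + α·dt = (-1.0167, 0.4744, 0.1817)
2q̇ = q⊗(0,ω) = (-0.2607174, -0.4178058, 0.9022902, -0.3785994)
updated quaternion q' = (0.5832, -0.4980, -0.2892, -0.5729)

p' = (0.3040, -0.5040, 0.7100)
q' = (0.5832, -0.4980, -0.2892, -0.5729)
v' = (0.1905, -0.1845, 0.4870)
ω' = (-1.0167, 0.4744, 0.1817)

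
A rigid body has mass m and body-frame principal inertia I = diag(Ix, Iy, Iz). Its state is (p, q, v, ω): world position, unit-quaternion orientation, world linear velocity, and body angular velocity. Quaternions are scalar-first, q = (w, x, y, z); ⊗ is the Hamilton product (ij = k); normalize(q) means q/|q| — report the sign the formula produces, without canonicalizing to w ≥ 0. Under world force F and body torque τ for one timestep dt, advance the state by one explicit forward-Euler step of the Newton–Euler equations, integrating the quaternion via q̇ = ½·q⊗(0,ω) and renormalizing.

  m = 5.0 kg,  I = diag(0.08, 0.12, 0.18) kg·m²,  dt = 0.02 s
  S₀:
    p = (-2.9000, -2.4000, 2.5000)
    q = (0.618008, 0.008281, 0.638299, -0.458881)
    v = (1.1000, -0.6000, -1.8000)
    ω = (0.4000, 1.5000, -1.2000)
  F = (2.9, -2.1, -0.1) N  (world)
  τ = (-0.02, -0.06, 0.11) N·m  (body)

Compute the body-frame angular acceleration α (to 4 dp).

gyro term ω×Iω = (-0.1080, 0.0480, 0.0240)
angular accel α = (1.1000, -0.9000, 0.4778)

α = (1.1000, -0.9000, 0.4778)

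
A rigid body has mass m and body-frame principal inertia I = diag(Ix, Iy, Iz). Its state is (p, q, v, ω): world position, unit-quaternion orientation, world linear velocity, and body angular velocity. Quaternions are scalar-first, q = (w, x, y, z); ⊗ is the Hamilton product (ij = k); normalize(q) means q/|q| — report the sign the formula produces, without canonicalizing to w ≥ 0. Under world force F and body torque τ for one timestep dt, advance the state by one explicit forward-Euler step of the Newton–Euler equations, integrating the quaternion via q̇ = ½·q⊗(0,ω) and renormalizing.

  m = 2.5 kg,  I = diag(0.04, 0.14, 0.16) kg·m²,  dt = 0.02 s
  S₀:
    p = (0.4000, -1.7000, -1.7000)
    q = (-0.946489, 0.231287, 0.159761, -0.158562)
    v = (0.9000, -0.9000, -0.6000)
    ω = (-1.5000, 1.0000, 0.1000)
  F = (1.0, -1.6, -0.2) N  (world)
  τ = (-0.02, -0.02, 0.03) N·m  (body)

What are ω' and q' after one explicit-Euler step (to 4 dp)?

(τ − ω×Iω)/I = (-0.5500, -0.2714, 1.1250)
ω + α·dt = (-1.5110, 0.9946, 0.1225)
q⊗(0,ω) = (0.2030257, 1.5942716, -0.7317747, 0.3762796)
q' = normalize(q + ½dt·q⊗(0,ω)) = (-0.9443, 0.2472, 0.1524, -0.1548)

ω' = (-1.5110, 0.9946, 0.1225)
q' = (-0.9443, 0.2472, 0.1524, -0.1548)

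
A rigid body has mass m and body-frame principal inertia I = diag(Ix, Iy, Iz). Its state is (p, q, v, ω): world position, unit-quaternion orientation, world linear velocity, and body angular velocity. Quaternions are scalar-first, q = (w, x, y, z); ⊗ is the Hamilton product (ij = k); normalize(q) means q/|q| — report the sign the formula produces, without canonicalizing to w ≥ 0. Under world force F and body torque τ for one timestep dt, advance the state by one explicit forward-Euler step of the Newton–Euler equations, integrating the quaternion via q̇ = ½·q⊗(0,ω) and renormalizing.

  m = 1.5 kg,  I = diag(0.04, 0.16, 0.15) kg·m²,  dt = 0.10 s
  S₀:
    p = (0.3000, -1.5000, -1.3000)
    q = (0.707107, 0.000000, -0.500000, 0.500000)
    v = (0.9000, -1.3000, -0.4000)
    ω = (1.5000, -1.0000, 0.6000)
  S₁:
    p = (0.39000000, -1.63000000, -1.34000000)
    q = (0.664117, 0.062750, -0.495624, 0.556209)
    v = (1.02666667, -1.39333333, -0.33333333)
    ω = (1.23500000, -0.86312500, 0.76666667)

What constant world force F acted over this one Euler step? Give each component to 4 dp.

Δv = v₁−v₀ = (0.12666667, -0.09333333, 0.06666667)
applied force F = (1.9000, -1.4000, 1.0000)

F = (1.9000, -1.4000, 1.0000)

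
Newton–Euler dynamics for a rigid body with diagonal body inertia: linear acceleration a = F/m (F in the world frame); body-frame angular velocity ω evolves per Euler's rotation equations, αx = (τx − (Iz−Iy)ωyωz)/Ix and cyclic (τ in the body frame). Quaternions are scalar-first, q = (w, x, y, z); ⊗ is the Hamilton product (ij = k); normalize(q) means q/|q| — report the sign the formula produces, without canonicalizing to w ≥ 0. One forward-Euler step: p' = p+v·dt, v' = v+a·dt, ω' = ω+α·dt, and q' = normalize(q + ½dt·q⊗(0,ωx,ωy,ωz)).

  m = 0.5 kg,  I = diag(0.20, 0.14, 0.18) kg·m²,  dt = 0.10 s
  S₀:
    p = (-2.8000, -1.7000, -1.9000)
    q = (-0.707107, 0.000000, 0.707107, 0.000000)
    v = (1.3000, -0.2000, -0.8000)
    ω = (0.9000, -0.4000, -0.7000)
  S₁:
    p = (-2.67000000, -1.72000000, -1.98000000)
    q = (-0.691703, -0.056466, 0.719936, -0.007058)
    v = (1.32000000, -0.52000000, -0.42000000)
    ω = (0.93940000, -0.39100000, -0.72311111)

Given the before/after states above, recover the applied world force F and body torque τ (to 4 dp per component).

ω₁ − ω₀ = (0.03940000, 0.00900000, -0.02311111)
precession coupling = (0.0112, -0.0126, 0.0216)
applied torque τ = (0.0900, 0.0000, -0.0200)
v₁ − v₀ = (0.02000000, -0.32000000, 0.38000000)
F = m·Δv/dt = (0.1000, -1.6000, 1.9000)

F = (0.1000, -1.6000, 1.9000)
τ = (0.0900, 0.0000, -0.0200)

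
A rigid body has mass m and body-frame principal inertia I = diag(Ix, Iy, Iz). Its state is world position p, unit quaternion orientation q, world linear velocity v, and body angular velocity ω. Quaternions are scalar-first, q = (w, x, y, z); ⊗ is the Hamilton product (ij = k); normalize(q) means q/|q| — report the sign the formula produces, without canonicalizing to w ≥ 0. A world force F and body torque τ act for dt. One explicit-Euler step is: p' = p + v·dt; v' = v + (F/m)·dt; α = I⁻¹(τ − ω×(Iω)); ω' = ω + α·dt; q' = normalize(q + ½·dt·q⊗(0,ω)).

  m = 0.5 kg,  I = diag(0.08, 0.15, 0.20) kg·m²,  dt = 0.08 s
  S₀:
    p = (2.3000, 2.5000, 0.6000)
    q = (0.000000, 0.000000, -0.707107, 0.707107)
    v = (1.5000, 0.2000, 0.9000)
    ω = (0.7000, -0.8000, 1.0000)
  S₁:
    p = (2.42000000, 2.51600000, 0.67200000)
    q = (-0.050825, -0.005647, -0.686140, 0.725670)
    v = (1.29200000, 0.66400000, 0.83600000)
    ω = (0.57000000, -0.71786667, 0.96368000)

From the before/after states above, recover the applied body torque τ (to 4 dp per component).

ω₁ − ω₀ = (-0.13000000, 0.08213333, -0.03632000)
applied torque τ = (-0.1700, 0.0700, -0.1300)

τ = (-0.1700, 0.0700, -0.1300)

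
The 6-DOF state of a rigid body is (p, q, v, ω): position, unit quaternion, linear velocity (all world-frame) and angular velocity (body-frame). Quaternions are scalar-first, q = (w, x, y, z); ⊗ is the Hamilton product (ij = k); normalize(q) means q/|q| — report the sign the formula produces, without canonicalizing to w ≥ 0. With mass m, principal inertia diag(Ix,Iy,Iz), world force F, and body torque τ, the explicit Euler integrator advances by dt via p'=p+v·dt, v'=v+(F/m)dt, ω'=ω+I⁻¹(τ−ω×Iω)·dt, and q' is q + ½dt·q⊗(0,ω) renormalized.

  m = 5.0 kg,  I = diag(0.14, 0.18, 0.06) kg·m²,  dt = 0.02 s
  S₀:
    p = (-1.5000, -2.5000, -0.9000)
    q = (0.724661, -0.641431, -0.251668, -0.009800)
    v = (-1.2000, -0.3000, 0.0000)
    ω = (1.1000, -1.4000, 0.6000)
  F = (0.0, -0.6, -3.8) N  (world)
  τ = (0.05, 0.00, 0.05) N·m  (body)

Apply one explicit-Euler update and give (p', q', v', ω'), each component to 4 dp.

a = F/m = (0.0000, -0.1200, -0.7600)
p' = p + v·dt = (-1.5240, -2.5060, -0.9000)
new velocity v' = (-1.2000, -0.3024, -0.0152)
α = I⁻¹(τ − ω×Iω) = (-0.3629, -0.2933, 1.8600)
ω + α·dt = (1.0927, -1.4059, 0.6372)
2q̇ = q⊗(0,ω) = (0.3591189, 0.6324063, -0.6404468, 1.6096348)
updated quaternion q' = (0.7281, -0.6350, -0.2580, 0.0063)

p' = (-1.5240, -2.5060, -0.9000)
q' = (0.7281, -0.6350, -0.2580, 0.0063)
v' = (-1.2000, -0.3024, -0.0152)
ω' = (1.0927, -1.4059, 0.6372)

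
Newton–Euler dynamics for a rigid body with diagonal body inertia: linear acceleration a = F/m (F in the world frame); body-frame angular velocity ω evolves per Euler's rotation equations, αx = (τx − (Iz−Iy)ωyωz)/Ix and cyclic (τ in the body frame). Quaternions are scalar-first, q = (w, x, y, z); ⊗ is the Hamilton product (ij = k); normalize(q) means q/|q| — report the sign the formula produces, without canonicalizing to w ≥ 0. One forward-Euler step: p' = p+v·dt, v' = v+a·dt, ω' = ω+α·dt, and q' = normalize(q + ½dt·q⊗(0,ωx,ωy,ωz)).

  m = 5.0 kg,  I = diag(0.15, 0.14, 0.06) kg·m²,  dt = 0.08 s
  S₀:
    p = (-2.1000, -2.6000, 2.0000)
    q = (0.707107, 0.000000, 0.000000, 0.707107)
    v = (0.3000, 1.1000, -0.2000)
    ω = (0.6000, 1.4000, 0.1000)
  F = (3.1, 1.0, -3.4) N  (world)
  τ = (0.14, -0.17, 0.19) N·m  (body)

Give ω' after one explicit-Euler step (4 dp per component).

ω' = (0.6806, 1.2998, 0.3645)

gyro term ω×Iω = (-0.0112, 0.0054, -0.0084)
α = I⁻¹(τ − ω×Iω) = (1.0080, -1.2529, 3.3067)
ω + α·dt = (0.6806, 1.2998, 0.3645)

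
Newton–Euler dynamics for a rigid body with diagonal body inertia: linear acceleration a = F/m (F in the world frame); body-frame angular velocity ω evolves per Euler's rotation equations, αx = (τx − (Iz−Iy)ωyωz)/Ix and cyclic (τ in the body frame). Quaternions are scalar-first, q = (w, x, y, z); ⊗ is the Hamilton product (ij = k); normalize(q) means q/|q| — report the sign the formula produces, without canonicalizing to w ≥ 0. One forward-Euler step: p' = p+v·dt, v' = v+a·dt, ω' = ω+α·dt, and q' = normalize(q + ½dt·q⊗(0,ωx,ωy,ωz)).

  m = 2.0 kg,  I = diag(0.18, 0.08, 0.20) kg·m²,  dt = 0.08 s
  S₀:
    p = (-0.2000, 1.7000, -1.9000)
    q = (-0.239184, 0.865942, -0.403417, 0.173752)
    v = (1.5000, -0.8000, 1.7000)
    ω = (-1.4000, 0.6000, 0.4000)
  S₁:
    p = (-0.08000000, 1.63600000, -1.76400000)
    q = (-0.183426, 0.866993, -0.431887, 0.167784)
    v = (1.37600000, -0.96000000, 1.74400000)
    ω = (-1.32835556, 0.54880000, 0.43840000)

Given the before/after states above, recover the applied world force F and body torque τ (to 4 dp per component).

F = (-3.1000, -4.0000, 1.1000)
τ = (0.1900, -0.0400, 0.1800)

v₁ − v₀ = (-0.12400000, -0.16000000, 0.04400000)
F = m·Δv/dt = (-3.1000, -4.0000, 1.1000)
ω₁ − ω₀ = (0.07164444, -0.05120000, 0.03840000)
precession coupling = (0.0288, 0.0112, 0.0840)
I·α + gyro = (0.1900, -0.0400, 0.1800)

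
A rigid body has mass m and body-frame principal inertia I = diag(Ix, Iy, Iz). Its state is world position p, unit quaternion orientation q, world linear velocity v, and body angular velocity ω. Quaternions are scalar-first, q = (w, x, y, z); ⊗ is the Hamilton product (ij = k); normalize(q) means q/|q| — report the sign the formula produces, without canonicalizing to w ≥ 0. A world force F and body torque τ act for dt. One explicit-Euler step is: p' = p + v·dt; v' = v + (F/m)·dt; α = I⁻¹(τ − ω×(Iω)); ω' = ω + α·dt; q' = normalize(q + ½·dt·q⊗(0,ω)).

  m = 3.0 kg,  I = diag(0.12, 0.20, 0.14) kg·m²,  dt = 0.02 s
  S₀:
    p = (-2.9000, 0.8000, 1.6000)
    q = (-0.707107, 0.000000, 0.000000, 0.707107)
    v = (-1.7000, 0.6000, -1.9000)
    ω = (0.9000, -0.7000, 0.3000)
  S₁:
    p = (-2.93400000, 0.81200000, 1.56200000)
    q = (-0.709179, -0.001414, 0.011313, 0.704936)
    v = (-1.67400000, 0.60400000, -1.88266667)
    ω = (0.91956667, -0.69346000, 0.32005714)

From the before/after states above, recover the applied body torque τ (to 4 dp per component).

τ = (0.1300, 0.0600, 0.0900)

Δω = ω₁−ω₀ = (0.01956667, 0.00654000, 0.02005714)
I·α + gyro = (0.1300, 0.0600, 0.0900)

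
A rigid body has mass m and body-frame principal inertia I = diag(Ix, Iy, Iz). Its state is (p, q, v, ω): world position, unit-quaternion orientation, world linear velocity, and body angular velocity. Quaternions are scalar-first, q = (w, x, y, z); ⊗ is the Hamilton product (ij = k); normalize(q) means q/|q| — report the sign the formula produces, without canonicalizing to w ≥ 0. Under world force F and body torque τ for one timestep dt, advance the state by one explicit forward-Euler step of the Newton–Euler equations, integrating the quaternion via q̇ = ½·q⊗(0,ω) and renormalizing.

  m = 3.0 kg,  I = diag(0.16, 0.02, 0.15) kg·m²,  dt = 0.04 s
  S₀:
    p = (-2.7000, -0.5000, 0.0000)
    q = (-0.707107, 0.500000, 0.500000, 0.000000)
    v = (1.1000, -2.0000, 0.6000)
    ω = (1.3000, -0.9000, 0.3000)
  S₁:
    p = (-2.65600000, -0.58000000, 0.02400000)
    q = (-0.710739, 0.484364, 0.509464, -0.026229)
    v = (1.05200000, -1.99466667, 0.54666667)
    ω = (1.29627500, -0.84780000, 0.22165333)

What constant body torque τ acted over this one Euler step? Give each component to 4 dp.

ω₁ − ω₀ = (-0.00372500, 0.05220000, -0.07834667)
gyro term ω₀×Iω₀ = (-0.0351, 0.0039, 0.1638)
applied torque τ = (-0.0500, 0.0300, -0.1300)

τ = (-0.0500, 0.0300, -0.1300)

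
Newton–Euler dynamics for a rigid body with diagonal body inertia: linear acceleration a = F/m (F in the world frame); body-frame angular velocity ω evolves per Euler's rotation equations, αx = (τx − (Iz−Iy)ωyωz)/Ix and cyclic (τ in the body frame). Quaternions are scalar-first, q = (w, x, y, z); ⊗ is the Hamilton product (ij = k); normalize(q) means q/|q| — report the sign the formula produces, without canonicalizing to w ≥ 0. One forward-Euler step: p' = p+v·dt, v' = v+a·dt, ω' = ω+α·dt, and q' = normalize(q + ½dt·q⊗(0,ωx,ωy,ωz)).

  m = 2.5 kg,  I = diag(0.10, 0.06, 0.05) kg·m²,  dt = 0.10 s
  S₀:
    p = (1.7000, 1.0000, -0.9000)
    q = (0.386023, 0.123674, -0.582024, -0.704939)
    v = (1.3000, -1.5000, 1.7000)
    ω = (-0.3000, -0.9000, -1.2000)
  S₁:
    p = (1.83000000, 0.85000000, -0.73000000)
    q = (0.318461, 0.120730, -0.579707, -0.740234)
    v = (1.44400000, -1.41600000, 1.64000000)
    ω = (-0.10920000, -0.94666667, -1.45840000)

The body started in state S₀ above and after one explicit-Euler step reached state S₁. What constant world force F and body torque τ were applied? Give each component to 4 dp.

F = (3.6000, 2.1000, -1.5000)
τ = (0.1800, -0.0100, -0.1400)

Δω = ω₁−ω₀ = (0.19080000, -0.04666667, -0.25840000)
gyro term ω₀×Iω₀ = (-0.0108, 0.0180, -0.0108)
τ = I·(Δω/dt) + ω₀×(Iω₀) = (0.1800, -0.0100, -0.1400)
v₁ − v₀ = (0.14400000, 0.08400000, -0.06000000)
m·(v₁−v₀)/dt = (3.6000, 2.1000, -1.5000)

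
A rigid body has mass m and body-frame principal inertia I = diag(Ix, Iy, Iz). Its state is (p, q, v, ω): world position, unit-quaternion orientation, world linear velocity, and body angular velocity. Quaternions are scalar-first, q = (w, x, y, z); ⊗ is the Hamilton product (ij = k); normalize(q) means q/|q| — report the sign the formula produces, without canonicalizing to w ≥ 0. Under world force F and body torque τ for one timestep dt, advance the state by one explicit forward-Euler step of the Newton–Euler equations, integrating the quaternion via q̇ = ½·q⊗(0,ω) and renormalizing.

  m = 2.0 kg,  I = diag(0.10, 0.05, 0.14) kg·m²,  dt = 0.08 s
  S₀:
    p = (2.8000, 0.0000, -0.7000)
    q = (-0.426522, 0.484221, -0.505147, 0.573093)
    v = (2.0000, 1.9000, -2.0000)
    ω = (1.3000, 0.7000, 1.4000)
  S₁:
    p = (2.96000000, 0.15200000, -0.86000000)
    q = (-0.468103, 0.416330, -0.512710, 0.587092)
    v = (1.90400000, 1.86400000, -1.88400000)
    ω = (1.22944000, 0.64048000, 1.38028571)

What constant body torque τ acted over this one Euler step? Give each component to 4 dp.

τ = (0.0000, -0.1100, -0.0800)

rate change Δω = (-0.07056000, -0.05952000, -0.01971429)
τ = I·(Δω/dt) + ω₀×(Iω₀) = (0.0000, -0.1100, -0.0800)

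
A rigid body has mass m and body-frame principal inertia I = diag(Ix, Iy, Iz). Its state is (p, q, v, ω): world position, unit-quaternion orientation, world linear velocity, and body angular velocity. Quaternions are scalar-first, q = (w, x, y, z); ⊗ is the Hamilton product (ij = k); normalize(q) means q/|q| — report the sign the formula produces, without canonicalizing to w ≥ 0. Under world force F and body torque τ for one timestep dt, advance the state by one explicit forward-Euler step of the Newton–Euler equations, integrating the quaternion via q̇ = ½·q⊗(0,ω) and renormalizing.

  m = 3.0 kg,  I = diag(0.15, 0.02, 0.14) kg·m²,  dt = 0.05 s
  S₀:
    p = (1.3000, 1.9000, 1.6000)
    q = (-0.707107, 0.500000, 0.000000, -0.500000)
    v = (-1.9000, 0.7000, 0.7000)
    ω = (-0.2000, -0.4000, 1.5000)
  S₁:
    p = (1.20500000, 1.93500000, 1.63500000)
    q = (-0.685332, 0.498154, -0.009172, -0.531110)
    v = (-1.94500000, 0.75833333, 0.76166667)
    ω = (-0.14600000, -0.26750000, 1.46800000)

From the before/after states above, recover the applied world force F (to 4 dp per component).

F = (-2.7000, 3.5000, 3.7000)

velocity change Δv = (-0.04500000, 0.05833333, 0.06166667)
applied force F = (-2.7000, 3.5000, 3.7000)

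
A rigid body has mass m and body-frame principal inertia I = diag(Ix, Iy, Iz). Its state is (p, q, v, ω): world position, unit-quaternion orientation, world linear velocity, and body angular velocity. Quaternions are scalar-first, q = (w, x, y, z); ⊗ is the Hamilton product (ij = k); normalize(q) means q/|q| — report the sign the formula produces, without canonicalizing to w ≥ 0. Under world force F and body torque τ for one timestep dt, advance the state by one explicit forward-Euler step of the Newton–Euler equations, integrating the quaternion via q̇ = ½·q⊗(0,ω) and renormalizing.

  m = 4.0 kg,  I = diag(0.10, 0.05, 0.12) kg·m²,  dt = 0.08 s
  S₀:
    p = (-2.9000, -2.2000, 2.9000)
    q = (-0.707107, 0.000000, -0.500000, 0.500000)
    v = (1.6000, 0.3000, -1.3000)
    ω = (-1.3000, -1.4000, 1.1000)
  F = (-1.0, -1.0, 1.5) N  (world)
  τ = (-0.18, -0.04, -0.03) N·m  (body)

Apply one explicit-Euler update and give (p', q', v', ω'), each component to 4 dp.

linear accel F/m = (-0.2500, -0.2500, 0.3750)
new position p' = (-2.7720, -2.1760, 2.7960)
v + (F/m)dt = (1.5800, 0.2800, -1.2700)
(τ − ω×Iω)/I = (-0.7220, -1.3720, 0.5083)
ω' = ω + α·dt = (-1.3578, -1.5098, 1.1407)
2q̇ = q⊗(0,ω) = (-1.2500000, 1.0692391, 0.3399498, -1.4278177)
updated quaternion q' = (-0.7542, 0.0426, -0.4845, 0.4412)

p' = (-2.7720, -2.1760, 2.7960)
q' = (-0.7542, 0.0426, -0.4845, 0.4412)
v' = (1.5800, 0.2800, -1.2700)
ω' = (-1.3578, -1.5098, 1.1407)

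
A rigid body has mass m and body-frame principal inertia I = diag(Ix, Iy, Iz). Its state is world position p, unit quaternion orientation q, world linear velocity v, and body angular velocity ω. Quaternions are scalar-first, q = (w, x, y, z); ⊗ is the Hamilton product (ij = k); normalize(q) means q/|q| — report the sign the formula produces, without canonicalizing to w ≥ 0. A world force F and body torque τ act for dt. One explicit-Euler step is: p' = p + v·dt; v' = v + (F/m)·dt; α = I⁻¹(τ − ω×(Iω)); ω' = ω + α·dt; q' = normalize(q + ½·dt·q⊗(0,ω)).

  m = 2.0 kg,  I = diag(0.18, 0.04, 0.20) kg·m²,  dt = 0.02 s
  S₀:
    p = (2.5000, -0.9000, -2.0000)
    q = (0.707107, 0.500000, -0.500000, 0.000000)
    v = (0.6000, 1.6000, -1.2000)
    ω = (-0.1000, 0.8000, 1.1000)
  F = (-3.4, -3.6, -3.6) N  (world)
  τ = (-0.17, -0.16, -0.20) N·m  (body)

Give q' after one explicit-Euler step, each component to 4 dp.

q⊗(0,ω) = (0.4500000, -0.6207107, 0.0156856, 1.1278177)
q' = normalize(q + ½dt·q⊗(0,ω)) = (0.7115, 0.4937, -0.4998, 0.0113)

q' = (0.7115, 0.4937, -0.4998, 0.0113)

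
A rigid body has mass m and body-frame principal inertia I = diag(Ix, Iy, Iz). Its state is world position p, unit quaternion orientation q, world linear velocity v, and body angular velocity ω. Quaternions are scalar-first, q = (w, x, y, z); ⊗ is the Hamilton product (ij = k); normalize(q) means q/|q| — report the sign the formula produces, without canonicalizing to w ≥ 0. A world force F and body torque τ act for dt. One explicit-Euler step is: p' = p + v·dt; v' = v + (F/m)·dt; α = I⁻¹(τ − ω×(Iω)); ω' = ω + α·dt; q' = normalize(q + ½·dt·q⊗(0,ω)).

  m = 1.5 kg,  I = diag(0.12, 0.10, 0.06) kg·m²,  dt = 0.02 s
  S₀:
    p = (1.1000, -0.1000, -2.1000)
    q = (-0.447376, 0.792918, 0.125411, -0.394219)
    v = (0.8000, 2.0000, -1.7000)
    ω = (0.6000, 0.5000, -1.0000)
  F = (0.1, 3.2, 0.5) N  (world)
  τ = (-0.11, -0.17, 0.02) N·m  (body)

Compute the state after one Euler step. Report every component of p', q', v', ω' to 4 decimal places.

p' = (1.1160, -0.0600, -2.1340)
q' = (-0.4567, 0.7909, 0.1287, -0.3865)
v' = (0.8013, 2.0427, -1.6933)
ω' = (0.5783, 0.4732, -0.9913)

new position p' = (1.1160, -0.0600, -2.1340)
new velocity v' = (0.8013, 2.0427, -1.6933)
ω×(Iω) gyroscopic = (0.0200, -0.0360, -0.0060)
angular accel α = (-1.0833, -1.3400, 0.4333)
ω' = ω + α·dt = (0.5783, 0.4732, -0.9913)
Hamilton product q⊗(0,ω) = (-0.9326753, -0.1967271, 0.3326986, 0.7685884)
updated quaternion q' = (-0.4567, 0.7909, 0.1287, -0.3865)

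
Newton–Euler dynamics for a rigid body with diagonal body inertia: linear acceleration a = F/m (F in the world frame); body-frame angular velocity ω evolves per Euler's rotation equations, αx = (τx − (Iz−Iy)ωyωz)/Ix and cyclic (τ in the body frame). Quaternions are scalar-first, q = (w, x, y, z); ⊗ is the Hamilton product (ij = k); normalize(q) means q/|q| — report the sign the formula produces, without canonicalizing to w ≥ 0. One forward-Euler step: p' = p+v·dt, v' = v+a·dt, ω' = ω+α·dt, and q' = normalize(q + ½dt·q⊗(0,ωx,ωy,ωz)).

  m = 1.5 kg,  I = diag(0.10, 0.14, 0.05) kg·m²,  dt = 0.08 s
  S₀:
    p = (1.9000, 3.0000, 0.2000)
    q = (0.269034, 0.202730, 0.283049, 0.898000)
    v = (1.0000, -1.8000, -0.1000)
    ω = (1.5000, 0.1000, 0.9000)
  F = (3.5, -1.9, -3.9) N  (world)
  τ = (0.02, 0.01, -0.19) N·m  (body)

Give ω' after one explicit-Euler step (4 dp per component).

gyro term ω×Iω = (-0.0081, 0.0675, 0.0060)
angular accel α = (0.2810, -0.4107, -3.9200)
new body rate ω' = (1.5225, 0.0671, 0.5864)

ω' = (1.5225, 0.0671, 0.5864)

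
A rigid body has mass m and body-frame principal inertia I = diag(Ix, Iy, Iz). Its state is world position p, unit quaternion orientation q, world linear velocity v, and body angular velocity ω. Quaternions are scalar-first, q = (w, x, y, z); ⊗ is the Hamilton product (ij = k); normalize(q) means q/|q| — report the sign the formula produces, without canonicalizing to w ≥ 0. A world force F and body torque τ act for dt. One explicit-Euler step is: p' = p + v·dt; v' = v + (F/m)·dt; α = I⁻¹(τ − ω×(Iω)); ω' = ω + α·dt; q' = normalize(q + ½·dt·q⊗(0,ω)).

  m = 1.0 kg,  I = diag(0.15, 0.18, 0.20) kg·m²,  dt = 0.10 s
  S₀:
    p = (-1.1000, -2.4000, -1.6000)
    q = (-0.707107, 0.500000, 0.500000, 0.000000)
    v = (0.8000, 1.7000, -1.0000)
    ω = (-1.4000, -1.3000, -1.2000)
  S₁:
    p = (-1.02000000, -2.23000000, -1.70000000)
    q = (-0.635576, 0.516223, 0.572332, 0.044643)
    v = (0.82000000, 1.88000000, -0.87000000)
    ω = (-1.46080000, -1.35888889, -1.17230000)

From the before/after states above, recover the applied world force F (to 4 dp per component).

v₁ − v₀ = (0.02000000, 0.18000000, 0.13000000)
applied force F = (0.2000, 1.8000, 1.3000)

F = (0.2000, 1.8000, 1.3000)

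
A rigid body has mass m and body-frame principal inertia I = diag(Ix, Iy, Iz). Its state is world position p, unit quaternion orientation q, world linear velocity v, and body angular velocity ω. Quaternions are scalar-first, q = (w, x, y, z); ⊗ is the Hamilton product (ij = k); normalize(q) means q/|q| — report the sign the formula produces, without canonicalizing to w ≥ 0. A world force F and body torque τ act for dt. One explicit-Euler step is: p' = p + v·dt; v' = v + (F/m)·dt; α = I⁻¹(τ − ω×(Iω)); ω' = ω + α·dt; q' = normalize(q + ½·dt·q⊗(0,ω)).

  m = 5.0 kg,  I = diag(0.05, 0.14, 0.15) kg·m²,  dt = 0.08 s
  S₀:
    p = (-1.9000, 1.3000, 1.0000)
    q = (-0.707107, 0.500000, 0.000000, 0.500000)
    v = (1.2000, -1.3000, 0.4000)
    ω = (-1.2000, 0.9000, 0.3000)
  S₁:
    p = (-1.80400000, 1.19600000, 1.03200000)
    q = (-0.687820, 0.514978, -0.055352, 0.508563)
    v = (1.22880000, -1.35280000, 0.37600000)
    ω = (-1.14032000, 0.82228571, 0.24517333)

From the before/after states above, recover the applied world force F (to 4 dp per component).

F = (1.8000, -3.3000, -1.5000)

v₁ − v₀ = (0.02880000, -0.05280000, -0.02400000)
F = m·Δv/dt = (1.8000, -3.3000, -1.5000)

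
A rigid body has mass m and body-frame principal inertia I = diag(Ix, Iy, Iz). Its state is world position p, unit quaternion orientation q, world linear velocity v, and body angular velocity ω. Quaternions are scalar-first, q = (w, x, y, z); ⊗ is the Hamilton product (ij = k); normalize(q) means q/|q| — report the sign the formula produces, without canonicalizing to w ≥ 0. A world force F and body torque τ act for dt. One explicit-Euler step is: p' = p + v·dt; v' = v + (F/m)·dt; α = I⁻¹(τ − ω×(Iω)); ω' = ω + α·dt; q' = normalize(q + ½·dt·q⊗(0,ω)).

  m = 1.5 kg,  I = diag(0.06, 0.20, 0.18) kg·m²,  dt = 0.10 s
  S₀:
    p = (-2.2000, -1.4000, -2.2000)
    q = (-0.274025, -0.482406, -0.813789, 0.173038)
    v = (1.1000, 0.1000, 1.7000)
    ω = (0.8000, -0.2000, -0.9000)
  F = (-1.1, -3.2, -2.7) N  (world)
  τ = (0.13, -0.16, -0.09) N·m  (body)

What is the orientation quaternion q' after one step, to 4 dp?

Hamilton product q⊗(0,ω) = (0.3789012, 0.5477977, -0.2409300, 0.9941349)
updated quaternion q' = (-0.2546, -0.4542, -0.8243, 0.2223)

q' = (-0.2546, -0.4542, -0.8243, 0.2223)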